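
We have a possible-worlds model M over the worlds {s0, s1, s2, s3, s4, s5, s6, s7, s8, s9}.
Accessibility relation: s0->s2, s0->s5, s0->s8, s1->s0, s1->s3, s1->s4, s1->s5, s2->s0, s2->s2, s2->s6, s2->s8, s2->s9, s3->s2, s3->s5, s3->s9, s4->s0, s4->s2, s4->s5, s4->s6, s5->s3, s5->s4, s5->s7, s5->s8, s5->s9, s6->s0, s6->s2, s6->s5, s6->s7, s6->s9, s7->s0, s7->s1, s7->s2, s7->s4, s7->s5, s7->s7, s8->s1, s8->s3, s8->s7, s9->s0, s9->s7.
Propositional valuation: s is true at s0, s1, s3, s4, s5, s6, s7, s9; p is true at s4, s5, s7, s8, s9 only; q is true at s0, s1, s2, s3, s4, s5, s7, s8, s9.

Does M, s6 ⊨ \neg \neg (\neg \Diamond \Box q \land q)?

Recall that \Box ψ holds at a world iff ψ holds at every accessible world, and \Diamond ψ holds iff ψ holds at some accessible world.
At s6: \neg (\neg \Diamond \Box q \land q) is true, so \neg \neg (\neg \Diamond \Box q \land q) is false.
  At s6: \neg \Diamond \Box q \land q is false, so \neg (\neg \Diamond \Box q \land q) is true.
    At s6: \neg \Diamond \Box q is false, q is false, so \neg \Diamond \Box q \land q is false.
      At s6: \Diamond \Box q is true, so \neg \Diamond \Box q is false.

No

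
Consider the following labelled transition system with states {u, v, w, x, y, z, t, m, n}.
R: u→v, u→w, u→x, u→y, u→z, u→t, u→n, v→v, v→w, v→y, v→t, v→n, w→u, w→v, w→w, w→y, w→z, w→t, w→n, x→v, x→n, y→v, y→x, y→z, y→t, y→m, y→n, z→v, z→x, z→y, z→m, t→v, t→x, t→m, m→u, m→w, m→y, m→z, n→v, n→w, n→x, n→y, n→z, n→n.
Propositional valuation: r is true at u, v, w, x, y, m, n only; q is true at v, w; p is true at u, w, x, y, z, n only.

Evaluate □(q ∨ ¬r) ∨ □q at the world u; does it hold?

Recall that □ψ holds at a world iff ψ holds at every accessible world, and ◇ψ holds iff ψ holds at some accessible world.
At u: □(q ∨ ¬r) is false, □q is false, so □(q ∨ ¬r) ∨ □q is false.
  At u: □(q ∨ ¬r) requires q ∨ ¬r at every successor {v, w, x, y, z, t, n}.
    q ∨ ¬r fails at x, so □(q ∨ ¬r) is false at u.
  At u: □q requires q at every successor {v, w, x, y, z, t, n}.
    q fails at x, so □q is false at u.

No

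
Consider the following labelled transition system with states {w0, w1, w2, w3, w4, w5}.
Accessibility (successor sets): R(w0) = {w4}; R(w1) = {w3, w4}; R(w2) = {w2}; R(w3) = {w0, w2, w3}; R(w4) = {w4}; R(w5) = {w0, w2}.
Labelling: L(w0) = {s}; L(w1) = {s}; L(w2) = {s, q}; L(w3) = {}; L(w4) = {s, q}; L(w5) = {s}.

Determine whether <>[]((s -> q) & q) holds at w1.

At w1: <>[]((s -> q) & q) requires []((s -> q) & q) at some successor in {w3, w4}.
  []((s -> q) & q) holds at w4, so <>[]((s -> q) & q) is true at w1.
    At w4: []((s -> q) & q) requires (s -> q) & q at every successor {w4}.
      At w4: (s -> q) & q is true.
    So []((s -> q) & q) is true at w4.

Yes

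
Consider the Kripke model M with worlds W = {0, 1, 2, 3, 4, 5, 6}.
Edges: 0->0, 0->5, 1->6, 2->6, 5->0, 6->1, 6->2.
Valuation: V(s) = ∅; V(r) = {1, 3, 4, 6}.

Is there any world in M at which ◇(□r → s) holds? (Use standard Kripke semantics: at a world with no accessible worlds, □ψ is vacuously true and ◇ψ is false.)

Recall that □ψ holds at a world iff ψ holds at every accessible world, and ◇ψ holds iff ψ holds at some accessible world.
Let φ = ◇(□r → s). Evaluate φ at each world:
  0 (successors {0, 5}): φ is true.
  1 (successors {6}): φ is true.
  2 (successors {6}): φ is true.
  3 (successors ∅): φ is false.
  4 (successors ∅): φ is false.
  5 (successors {0}): φ is true.
  6 (successors {1, 2}): φ is false.
Detail at 0 (witness):
  At 0: ◇(□r → s) requires □r → s at some successor in {0, 5}.
    □r → s holds at 0, so ◇(□r → s) is true at 0.
      At 0: □r is false, s is false, so □r → s is true.

Yes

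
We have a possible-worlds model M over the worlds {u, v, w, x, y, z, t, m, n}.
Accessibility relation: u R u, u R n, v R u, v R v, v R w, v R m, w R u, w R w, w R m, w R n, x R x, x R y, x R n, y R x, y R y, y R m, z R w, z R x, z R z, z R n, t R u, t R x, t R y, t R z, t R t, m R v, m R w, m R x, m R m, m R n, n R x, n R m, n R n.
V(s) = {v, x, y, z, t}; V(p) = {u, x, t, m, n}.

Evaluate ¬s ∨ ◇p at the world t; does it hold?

Recall that ◇ψ holds at a world iff ψ holds at some accessible world.
At t: ¬s is false, ◇p is true, so ¬s ∨ ◇p is true.
  At t: ◇p requires p at some successor in {u, x, y, z, t}.
    p holds at u, so ◇p is true at t.

Yes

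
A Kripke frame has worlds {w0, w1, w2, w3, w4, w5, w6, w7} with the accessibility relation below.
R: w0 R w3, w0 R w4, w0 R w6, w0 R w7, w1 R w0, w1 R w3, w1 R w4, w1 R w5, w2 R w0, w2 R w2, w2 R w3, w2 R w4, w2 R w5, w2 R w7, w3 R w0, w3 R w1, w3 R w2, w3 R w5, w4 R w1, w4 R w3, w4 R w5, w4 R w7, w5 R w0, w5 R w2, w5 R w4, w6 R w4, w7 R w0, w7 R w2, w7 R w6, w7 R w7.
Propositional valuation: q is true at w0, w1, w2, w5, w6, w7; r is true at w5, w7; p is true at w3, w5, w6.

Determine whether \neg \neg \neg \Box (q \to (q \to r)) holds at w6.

At w6: \neg \neg \Box (q \to (q \to r)) is true, so \neg \neg \neg \Box (q \to (q \to r)) is false.
  At w6: \neg \Box (q \to (q \to r)) is false, so \neg \neg \Box (q \to (q \to r)) is true.
    At w6: \Box (q \to (q \to r)) is true, so \neg \Box (q \to (q \to r)) is false.
      At w6: \Box (q \to (q \to r)) requires q \to (q \to r) at every successor {w4}.
        At w4: q \to (q \to r) is true.
      So \Box (q \to (q \to r)) is true at w6.

No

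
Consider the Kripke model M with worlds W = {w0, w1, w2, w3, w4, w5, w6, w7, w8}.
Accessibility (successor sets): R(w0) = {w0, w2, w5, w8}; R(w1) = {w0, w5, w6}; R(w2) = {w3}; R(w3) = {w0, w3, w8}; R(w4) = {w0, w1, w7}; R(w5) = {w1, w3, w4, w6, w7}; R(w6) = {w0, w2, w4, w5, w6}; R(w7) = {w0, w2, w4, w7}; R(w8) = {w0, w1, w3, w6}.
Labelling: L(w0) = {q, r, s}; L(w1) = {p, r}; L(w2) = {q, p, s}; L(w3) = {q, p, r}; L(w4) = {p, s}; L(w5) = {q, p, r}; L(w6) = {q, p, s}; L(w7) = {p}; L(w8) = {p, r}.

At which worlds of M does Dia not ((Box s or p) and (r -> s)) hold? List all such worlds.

Let φ = Dia not ((Box s or p) and (r -> s)). Evaluate φ at each world:
  w0 (successors {w0, w2, w5, w8}): φ is true.
  w1 (successors {w0, w5, w6}): φ is true.
  w2 (successors {w3}): φ is true.
  w3 (successors {w0, w3, w8}): φ is true.
  w4 (successors {w0, w1, w7}): φ is true.
  w5 (successors {w1, w3, w4, w6, w7}): φ is true.
  w6 (successors {w0, w2, w4, w5, w6}): φ is true.
  w7 (successors {w0, w2, w4, w7}): φ is true.
  w8 (successors {w0, w1, w3, w6}): φ is true.
For instance, at w4:
  At w4: Dia not ((Box s or p) and (r -> s)) requires not ((Box s or p) and (r -> s)) at some successor in {w0, w1, w7}.
    not ((Box s or p) and (r -> s)) holds at w0, so Dia not ((Box s or p) and (r -> s)) is true at w4.
      At w0: (Box s or p) and (r -> s) is false, so not ((Box s or p) and (r -> s)) is true.
Satisfying worlds: {w0, w1, w2, w3, w4, w5, w6, w7, w8}

w0, w1, w2, w3, w4, w5, w6, w7, w8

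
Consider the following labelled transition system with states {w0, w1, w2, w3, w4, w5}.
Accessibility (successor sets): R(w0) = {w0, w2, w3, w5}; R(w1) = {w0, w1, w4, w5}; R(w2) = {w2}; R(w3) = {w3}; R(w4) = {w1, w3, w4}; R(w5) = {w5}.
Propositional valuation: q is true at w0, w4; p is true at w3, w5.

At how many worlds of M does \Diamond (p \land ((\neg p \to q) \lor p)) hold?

Let φ = \Diamond (p \land ((\neg p \to q) \lor p)). Evaluate φ at each world:
  w0 (successors {w0, w2, w3, w5}): φ is true.
  w1 (successors {w0, w1, w4, w5}): φ is true.
  w2 (successors {w2}): φ is false.
  w3 (successors {w3}): φ is true.
  w4 (successors {w1, w3, w4}): φ is true.
  w5 (successors {w5}): φ is true.
For instance, at w1:
  At w1: \Diamond (p \land ((\neg p \to q) \lor p)) requires p \land ((\neg p \to q) \lor p) at some successor in {w0, w1, w4, w5}.
    p \land ((\neg p \to q) \lor p) holds at w5, so \Diamond (p \land ((\neg p \to q) \lor p)) is true at w1.
Satisfying worlds: {w0, w1, w3, w4, w5}

5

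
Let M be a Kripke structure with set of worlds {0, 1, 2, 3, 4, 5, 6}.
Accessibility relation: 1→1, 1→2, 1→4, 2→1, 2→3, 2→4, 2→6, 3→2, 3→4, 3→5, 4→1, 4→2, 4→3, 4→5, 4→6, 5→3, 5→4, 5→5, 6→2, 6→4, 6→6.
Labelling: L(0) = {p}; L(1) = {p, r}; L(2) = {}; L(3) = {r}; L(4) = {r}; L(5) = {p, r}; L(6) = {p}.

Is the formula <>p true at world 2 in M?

Recall that <>ψ holds at a world iff ψ holds at some accessible world.
At 2: <>p requires p at some successor in {1, 3, 4, 6}.
  p holds at 1, so <>p is true at 2.

Yes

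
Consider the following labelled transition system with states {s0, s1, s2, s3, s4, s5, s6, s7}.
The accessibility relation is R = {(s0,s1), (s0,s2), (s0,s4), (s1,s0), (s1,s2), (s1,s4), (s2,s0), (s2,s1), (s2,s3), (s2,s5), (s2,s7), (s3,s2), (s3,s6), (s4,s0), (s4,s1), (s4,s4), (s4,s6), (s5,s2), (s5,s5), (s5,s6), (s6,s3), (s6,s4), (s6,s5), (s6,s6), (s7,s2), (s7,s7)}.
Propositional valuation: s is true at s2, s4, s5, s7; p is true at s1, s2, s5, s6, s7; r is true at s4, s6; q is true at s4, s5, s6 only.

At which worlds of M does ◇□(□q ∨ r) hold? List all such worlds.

none

Let φ = ◇□(□q ∨ r). Evaluate φ at each world:
  s0 (successors {s1, s2, s4}): φ is false.
  s1 (successors {s0, s2, s4}): φ is false.
  s2 (successors {s0, s1, s3, s5, s7}): φ is false.
  s3 (successors {s2, s6}): φ is false.
  s4 (successors {s0, s1, s4, s6}): φ is false.
  s5 (successors {s2, s5, s6}): φ is false.
  s6 (successors {s3, s4, s5, s6}): φ is false.
  s7 (successors {s2, s7}): φ is false.
For instance, at s0:
  At s0: ◇□(□q ∨ r) requires □(□q ∨ r) at some successor in {s1, s2, s4}.
    At s1: □(□q ∨ r) is false.
    At s2: □(□q ∨ r) is false.
    At s4: □(□q ∨ r) is false.
  So ◇□(□q ∨ r) is false at s0.
Satisfying worlds: none.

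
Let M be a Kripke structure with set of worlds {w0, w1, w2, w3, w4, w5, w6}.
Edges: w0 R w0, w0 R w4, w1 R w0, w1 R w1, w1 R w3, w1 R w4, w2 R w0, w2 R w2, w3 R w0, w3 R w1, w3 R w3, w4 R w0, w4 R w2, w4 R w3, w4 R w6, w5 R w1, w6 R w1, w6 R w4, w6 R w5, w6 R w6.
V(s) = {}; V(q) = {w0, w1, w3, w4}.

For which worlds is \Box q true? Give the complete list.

w0, w1, w3, w5

Let φ = \Box q. Evaluate φ at each world:
  w0 (successors {w0, w4}): φ is true.
  w1 (successors {w0, w1, w3, w4}): φ is true.
  w2 (successors {w0, w2}): φ is false.
  w3 (successors {w0, w1, w3}): φ is true.
  w4 (successors {w0, w2, w3, w6}): φ is false.
  w5 (successors {w1}): φ is true.
  w6 (successors {w1, w4, w5, w6}): φ is false.
For instance, at w4:
  At w4: \Box q requires q at every successor {w0, w2, w3, w6}.
    q fails at w2, so \Box q is false at w4.
Satisfying worlds: {w0, w1, w3, w5}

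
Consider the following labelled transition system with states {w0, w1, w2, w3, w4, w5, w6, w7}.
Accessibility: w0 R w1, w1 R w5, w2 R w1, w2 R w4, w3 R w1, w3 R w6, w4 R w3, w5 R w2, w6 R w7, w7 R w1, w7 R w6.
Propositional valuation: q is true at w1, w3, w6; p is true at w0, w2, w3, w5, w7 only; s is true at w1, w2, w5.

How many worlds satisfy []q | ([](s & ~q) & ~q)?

Recall that []ψ holds at a world iff ψ holds at every accessible world, and <>ψ holds iff ψ holds at some accessible world.
Let φ = []q | ([](s & ~q) & ~q). Evaluate φ at each world:
  w0 (successors {w1}): φ is true.
  w1 (successors {w5}): φ is false.
  w2 (successors {w1, w4}): φ is false.
  w3 (successors {w1, w6}): φ is true.
  w4 (successors {w3}): φ is true.
  w5 (successors {w2}): φ is true.
  w6 (successors {w7}): φ is false.
  w7 (successors {w1, w6}): φ is true.
For instance, at w5:
  At w5: []q is false, [](s & ~q) & ~q is true, so []q | ([](s & ~q) & ~q) is true.
    At w5: []q requires q at every successor {w2}.
      q fails at w2, so []q is false at w5.
    At w5: [](s & ~q) is true, ~q is true, so [](s & ~q) & ~q is true.
      At w5: [](s & ~q) requires s & ~q at every successor {w2}.
        At w2: s & ~q is true.
      So [](s & ~q) is true at w5.
Satisfying worlds: {w0, w3, w4, w5, w7}

5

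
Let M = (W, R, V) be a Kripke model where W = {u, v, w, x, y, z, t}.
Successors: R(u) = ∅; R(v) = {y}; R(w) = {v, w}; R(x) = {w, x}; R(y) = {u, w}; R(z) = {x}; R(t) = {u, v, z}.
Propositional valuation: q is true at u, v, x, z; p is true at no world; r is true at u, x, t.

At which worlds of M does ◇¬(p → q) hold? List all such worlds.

none

Let φ = ◇¬(p → q). Evaluate φ at each world:
  u (successors ∅): φ is false.
  v (successors {y}): φ is false.
  w (successors {v, w}): φ is false.
  x (successors {w, x}): φ is false.
  y (successors {u, w}): φ is false.
  z (successors {x}): φ is false.
  t (successors {u, v, z}): φ is false.
For instance, at y:
  At y: ◇¬(p → q) requires ¬(p → q) at some successor in {u, w}.
    At u: ¬(p → q) is false.
    At w: ¬(p → q) is false.
  So ◇¬(p → q) is false at y.
Satisfying worlds: none.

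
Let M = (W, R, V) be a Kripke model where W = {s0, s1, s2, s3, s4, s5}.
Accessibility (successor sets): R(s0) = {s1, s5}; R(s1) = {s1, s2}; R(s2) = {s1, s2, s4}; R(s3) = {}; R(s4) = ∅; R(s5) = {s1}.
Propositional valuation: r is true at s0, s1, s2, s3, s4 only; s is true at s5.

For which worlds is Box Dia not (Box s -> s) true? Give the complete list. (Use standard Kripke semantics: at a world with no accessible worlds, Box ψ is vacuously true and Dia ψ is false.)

Let φ = Box Dia not (Box s -> s). Evaluate φ at each world:
  s0 (successors {s1, s5}): φ is false.
  s1 (successors {s1, s2}): φ is false.
  s2 (successors {s1, s2, s4}): φ is false.
  s3 (successors ∅): φ is true.
  s4 (successors ∅): φ is true.
  s5 (successors {s1}): φ is false.
For instance, at s5:
  At s5: Box Dia not (Box s -> s) requires Dia not (Box s -> s) at every successor {s1}.
    Dia not (Box s -> s) fails at s1, so Box Dia not (Box s -> s) is false at s5.
      At s1: Dia not (Box s -> s) requires not (Box s -> s) at some successor in {s1, s2}.
        At s1: not (Box s -> s) is false.
        At s2: not (Box s -> s) is false.
      So Dia not (Box s -> s) is false at s1.
Satisfying worlds: {s3, s4}

s3, s4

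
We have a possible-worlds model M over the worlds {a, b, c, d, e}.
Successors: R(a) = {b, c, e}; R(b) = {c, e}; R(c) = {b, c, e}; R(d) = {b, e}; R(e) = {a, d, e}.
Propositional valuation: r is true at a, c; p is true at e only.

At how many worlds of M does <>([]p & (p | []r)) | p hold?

Let φ = <>([]p & (p | []r)) | p. Evaluate φ at each world:
  a (successors {b, c, e}): φ is false.
  b (successors {c, e}): φ is false.
  c (successors {b, c, e}): φ is false.
  d (successors {b, e}): φ is false.
  e (successors {a, d, e}): φ is true.
For instance, at b:
  At b: <>([]p & (p | []r)) is false, p is false, so <>([]p & (p | []r)) | p is false.
    At b: <>([]p & (p | []r)) requires []p & (p | []r) at some successor in {c, e}.
      At c: []p & (p | []r) is false.
      At e: []p & (p | []r) is false.
    So <>([]p & (p | []r)) is false at b.
Satisfying worlds: {e}

1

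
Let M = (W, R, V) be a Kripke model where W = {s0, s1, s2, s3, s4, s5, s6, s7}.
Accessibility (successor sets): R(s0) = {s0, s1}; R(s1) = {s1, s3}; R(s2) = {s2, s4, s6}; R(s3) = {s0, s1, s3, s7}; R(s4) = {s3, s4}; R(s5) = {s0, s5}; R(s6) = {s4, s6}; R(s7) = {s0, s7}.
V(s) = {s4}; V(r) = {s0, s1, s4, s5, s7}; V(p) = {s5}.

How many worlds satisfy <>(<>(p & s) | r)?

8

Let φ = <>(<>(p & s) | r). Evaluate φ at each world:
  s0 (successors {s0, s1}): φ is true.
  s1 (successors {s1, s3}): φ is true.
  s2 (successors {s2, s4, s6}): φ is true.
  s3 (successors {s0, s1, s3, s7}): φ is true.
  s4 (successors {s3, s4}): φ is true.
  s5 (successors {s0, s5}): φ is true.
  s6 (successors {s4, s6}): φ is true.
  s7 (successors {s0, s7}): φ is true.
For instance, at s6:
  At s6: <>(<>(p & s) | r) requires <>(p & s) | r at some successor in {s4, s6}.
    <>(p & s) | r holds at s4, so <>(<>(p & s) | r) is true at s6.
      At s4: <>(p & s) is false, r is true, so <>(p & s) | r is true.
Satisfying worlds: {s0, s1, s2, s3, s4, s5, s6, s7}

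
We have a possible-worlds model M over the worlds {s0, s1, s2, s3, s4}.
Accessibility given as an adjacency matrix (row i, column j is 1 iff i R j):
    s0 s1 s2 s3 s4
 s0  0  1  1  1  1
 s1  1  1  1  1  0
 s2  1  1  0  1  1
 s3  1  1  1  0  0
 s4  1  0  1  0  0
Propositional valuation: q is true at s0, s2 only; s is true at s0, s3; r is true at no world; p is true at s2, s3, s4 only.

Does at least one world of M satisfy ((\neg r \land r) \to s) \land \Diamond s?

Yes

Recall that \Diamond ψ holds at a world iff ψ holds at some accessible world.
Let φ = ((\neg r \land r) \to s) \land \Diamond s. Evaluate φ at each world:
  s0 (successors {s1, s2, s3, s4}): φ is true.
  s1 (successors {s0, s1, s2, s3}): φ is true.
  s2 (successors {s0, s1, s3, s4}): φ is true.
  s3 (successors {s0, s1, s2}): φ is true.
  s4 (successors {s0, s2}): φ is true.
Detail at s0 (witness):
  At s0: (\neg r \land r) \to s is true, \Diamond s is true, so ((\neg r \land r) \to s) \land \Diamond s is true.
    At s0: \Diamond s requires s at some successor in {s1, s2, s3, s4}.
      s holds at s3, so \Diamond s is true at s0.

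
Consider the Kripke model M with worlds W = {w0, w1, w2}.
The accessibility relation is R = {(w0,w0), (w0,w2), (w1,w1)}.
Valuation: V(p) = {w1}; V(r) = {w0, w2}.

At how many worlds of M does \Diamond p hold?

Let φ = \Diamond p. Evaluate φ at each world:
  w0 (successors {w0, w2}): φ is false.
  w1 (successors {w1}): φ is true.
  w2 (successors ∅): φ is false.
For instance, at w0:
  At w0: \Diamond p requires p at some successor in {w0, w2}.
    At w0: p is false.
    At w2: p is false.
  So \Diamond p is false at w0.
Satisfying worlds: {w1}

1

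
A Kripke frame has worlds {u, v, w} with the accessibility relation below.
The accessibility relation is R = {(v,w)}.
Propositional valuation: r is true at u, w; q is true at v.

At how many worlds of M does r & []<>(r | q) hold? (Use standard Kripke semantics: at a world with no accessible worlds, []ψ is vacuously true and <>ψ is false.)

Let φ = r & []<>(r | q). Evaluate φ at each world:
  u (successors ∅): φ is true.
  v (successors {w}): φ is false.
  w (successors ∅): φ is true.
For instance, at v:
  At v: r is false, []<>(r | q) is false, so r & []<>(r | q) is false.
    At v: []<>(r | q) requires <>(r | q) at every successor {w}.
      <>(r | q) fails at w, so []<>(r | q) is false at v.
Satisfying worlds: {u, w}

2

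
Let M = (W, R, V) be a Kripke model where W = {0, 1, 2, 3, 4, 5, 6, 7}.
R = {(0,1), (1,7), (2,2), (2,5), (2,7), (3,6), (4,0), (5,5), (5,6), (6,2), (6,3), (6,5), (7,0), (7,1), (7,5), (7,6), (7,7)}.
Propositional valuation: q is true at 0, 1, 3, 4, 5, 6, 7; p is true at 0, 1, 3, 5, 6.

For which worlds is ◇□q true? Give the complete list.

0, 1, 2, 4, 5, 6, 7

Recall that □ψ holds at a world iff ψ holds at every accessible world, and ◇ψ holds iff ψ holds at some accessible world.
Let φ = ◇□q. Evaluate φ at each world:
  0 (successors {1}): φ is true.
  1 (successors {7}): φ is true.
  2 (successors {2, 5, 7}): φ is true.
  3 (successors {6}): φ is false.
  4 (successors {0}): φ is true.
  5 (successors {5, 6}): φ is true.
  6 (successors {2, 3, 5}): φ is true.
  7 (successors {0, 1, 5, 6, 7}): φ is true.
For instance, at 5:
  At 5: ◇□q requires □q at some successor in {5, 6}.
    □q holds at 5, so ◇□q is true at 5.
      At 5: □q requires q at every successor {5, 6}.
        At 5: q is true.
        At 6: q is true.
      So □q is true at 5.
Satisfying worlds: {0, 1, 2, 4, 5, 6, 7}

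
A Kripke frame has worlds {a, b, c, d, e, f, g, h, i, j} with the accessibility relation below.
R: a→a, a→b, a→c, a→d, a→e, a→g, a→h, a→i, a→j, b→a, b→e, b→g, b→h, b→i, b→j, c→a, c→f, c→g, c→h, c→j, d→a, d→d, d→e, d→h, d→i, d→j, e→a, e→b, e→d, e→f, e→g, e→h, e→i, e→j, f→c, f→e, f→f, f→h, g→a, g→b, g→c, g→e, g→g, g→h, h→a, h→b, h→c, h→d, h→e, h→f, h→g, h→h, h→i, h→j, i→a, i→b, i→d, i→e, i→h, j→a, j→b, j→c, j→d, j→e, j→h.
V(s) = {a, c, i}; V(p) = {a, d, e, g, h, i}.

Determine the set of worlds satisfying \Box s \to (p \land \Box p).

a, b, c, d, e, f, g, h, i, j

Recall that \Box ψ holds at a world iff ψ holds at every accessible world, and \Diamond ψ holds iff ψ holds at some accessible world.
Let φ = \Box s \to (p \land \Box p). Evaluate φ at each world:
  a (successors {a, b, c, d, e, g, h, i, j}): φ is true.
  b (successors {a, e, g, h, i, j}): φ is true.
  c (successors {a, f, g, h, j}): φ is true.
  d (successors {a, d, e, h, i, j}): φ is true.
  e (successors {a, b, d, f, g, h, i, j}): φ is true.
  f (successors {c, e, f, h}): φ is true.
  g (successors {a, b, c, e, g, h}): φ is true.
  h (successors {a, b, c, d, e, f, g, h, i, j}): φ is true.
  i (successors {a, b, d, e, h}): φ is true.
  j (successors {a, b, c, d, e, h}): φ is true.
For instance, at d:
  At d: \Box s is false, p \land \Box p is false, so \Box s \to (p \land \Box p) is true.
    At d: \Box s requires s at every successor {a, d, e, h, i, j}.
      s fails at d, so \Box s is false at d.
    At d: p is true, \Box p is false, so p \land \Box p is false.
      At d: \Box p requires p at every successor {a, d, e, h, i, j}.
        p fails at j, so \Box p is false at d.
Satisfying worlds: {a, b, c, d, e, f, g, h, i, j}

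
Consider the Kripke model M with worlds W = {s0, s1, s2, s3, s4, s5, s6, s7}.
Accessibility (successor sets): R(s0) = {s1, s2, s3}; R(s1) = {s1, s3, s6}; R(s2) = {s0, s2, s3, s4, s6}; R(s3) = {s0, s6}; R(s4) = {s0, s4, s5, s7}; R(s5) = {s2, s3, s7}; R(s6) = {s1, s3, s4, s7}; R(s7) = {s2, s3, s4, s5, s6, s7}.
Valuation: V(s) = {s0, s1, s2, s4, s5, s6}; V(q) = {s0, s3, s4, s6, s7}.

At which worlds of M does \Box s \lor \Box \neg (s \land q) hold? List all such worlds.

s0, s3, s5

Let φ = \Box s \lor \Box \neg (s \land q). Evaluate φ at each world:
  s0 (successors {s1, s2, s3}): φ is true.
  s1 (successors {s1, s3, s6}): φ is false.
  s2 (successors {s0, s2, s3, s4, s6}): φ is false.
  s3 (successors {s0, s6}): φ is true.
  s4 (successors {s0, s4, s5, s7}): φ is false.
  s5 (successors {s2, s3, s7}): φ is true.
  s6 (successors {s1, s3, s4, s7}): φ is false.
  s7 (successors {s2, s3, s4, s5, s6, s7}): φ is false.
For instance, at s0:
  At s0: \Box s is false, \Box \neg (s \land q) is true, so \Box s \lor \Box \neg (s \land q) is true.
    At s0: \Box s requires s at every successor {s1, s2, s3}.
      s fails at s3, so \Box s is false at s0.
    At s0: \Box \neg (s \land q) requires \neg (s \land q) at every successor {s1, s2, s3}.
      At s1: \neg (s \land q) is true.
      At s2: \neg (s \land q) is true.
      At s3: \neg (s \land q) is true.
    So \Box \neg (s \land q) is true at s0.
Satisfying worlds: {s0, s3, s5}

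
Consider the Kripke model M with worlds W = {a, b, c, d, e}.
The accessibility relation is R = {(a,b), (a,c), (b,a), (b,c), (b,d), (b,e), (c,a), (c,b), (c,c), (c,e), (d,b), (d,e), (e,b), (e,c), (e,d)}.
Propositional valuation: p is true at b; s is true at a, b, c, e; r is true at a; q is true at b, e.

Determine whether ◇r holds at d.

At d: ◇r requires r at some successor in {b, e}.
  At b: r is false.
  At e: r is false.
So ◇r is false at d.

No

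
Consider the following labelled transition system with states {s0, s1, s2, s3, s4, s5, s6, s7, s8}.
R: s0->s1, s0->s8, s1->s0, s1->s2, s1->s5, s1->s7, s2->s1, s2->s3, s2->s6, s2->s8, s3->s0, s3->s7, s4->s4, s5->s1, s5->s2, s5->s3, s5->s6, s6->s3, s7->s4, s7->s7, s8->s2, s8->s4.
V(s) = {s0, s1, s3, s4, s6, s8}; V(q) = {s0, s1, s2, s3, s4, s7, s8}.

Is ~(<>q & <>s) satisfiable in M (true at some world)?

Let φ = ~(<>q & <>s). Evaluate φ at each world:
  s0 (successors {s1, s8}): φ is false.
  s1 (successors {s0, s2, s5, s7}): φ is false.
  s2 (successors {s1, s3, s6, s8}): φ is false.
  s3 (successors {s0, s7}): φ is false.
  s4 (successors {s4}): φ is false.
  s5 (successors {s1, s2, s3, s6}): φ is false.
  s6 (successors {s3}): φ is false.
  s7 (successors {s4, s7}): φ is false.
  s8 (successors {s2, s4}): φ is false.
For instance, at s1:
  At s1: <>q & <>s is true, so ~(<>q & <>s) is false.
    At s1: <>q is true, <>s is true, so <>q & <>s is true.
      At s1: <>q requires q at some successor in {s0, s2, s5, s7}.
        q holds at s0, so <>q is true at s1.
      At s1: <>s requires s at some successor in {s0, s2, s5, s7}.
        s holds at s0, so <>s is true at s1.

No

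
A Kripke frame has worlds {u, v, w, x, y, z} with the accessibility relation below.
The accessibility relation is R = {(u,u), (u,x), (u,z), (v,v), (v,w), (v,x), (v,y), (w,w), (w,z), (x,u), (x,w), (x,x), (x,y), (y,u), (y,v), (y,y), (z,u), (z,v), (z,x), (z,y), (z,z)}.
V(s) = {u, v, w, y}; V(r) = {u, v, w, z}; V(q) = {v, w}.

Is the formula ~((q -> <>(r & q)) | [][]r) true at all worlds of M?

Let φ = ~((q -> <>(r & q)) | [][]r). Evaluate φ at each world:
  u (successors {u, x, z}): φ is false.
  v (successors {v, w, x, y}): φ is false.
  w (successors {w, z}): φ is false.
  x (successors {u, w, x, y}): φ is false.
  y (successors {u, v, y}): φ is false.
  z (successors {u, v, x, y, z}): φ is false.
Detail at u (counterexample):
  At u: (q -> <>(r & q)) | [][]r is true, so ~((q -> <>(r & q)) | [][]r) is false.
    At u: q -> <>(r & q) is true, [][]r is false, so (q -> <>(r & q)) | [][]r is true.
      At u: q is false, <>(r & q) is false, so q -> <>(r & q) is true.
      At u: [][]r requires []r at every successor {u, x, z}.
        []r fails at u, so [][]r is false at u.

No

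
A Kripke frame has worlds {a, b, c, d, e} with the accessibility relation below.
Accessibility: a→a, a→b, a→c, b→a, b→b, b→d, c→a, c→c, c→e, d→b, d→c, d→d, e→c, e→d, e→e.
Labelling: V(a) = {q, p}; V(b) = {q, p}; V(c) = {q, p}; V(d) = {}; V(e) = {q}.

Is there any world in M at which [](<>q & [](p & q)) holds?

Let φ = [](<>q & [](p & q)). Evaluate φ at each world:
  a (successors {a, b, c}): φ is false.
  b (successors {a, b, d}): φ is false.
  c (successors {a, c, e}): φ is false.
  d (successors {b, c, d}): φ is false.
  e (successors {c, d, e}): φ is false.
For instance, at a:
  At a: [](<>q & [](p & q)) requires <>q & [](p & q) at every successor {a, b, c}.
    <>q & [](p & q) fails at b, so [](<>q & [](p & q)) is false at a.
      At b: <>q is true, [](p & q) is false, so <>q & [](p & q) is false.

No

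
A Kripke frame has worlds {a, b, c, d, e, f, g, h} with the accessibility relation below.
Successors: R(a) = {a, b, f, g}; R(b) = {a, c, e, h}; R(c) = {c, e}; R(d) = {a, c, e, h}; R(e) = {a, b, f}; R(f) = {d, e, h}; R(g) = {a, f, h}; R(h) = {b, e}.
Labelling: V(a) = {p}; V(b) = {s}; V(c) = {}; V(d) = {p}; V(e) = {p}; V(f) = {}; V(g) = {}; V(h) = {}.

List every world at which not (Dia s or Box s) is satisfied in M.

b, c, d, f, g

Let φ = not (Dia s or Box s). Evaluate φ at each world:
  a (successors {a, b, f, g}): φ is false.
  b (successors {a, c, e, h}): φ is true.
  c (successors {c, e}): φ is true.
  d (successors {a, c, e, h}): φ is true.
  e (successors {a, b, f}): φ is false.
  f (successors {d, e, h}): φ is true.
  g (successors {a, f, h}): φ is true.
  h (successors {b, e}): φ is false.
For instance, at a:
  At a: Dia s or Box s is true, so not (Dia s or Box s) is false.
    At a: Dia s is true, Box s is false, so Dia s or Box s is true.
      At a: Dia s requires s at some successor in {a, b, f, g}.
        s holds at b, so Dia s is true at a.
      At a: Box s requires s at every successor {a, b, f, g}.
        s fails at a, so Box s is false at a.
Satisfying worlds: {b, c, d, f, g}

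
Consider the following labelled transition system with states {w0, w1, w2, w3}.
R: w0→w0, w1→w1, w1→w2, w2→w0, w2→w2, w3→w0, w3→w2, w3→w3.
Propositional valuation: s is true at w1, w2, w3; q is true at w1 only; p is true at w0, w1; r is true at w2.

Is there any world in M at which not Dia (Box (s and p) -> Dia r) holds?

Let φ = not Dia (Box (s and p) -> Dia r). Evaluate φ at each world:
  w0 (successors {w0}): φ is false.
  w1 (successors {w1, w2}): φ is false.
  w2 (successors {w0, w2}): φ is false.
  w3 (successors {w0, w2, w3}): φ is false.
For instance, at w1:
  At w1: Dia (Box (s and p) -> Dia r) is true, so not Dia (Box (s and p) -> Dia r) is false.
    At w1: Dia (Box (s and p) -> Dia r) requires Box (s and p) -> Dia r at some successor in {w1, w2}.
      Box (s and p) -> Dia r holds at w1, so Dia (Box (s and p) -> Dia r) is true at w1.

No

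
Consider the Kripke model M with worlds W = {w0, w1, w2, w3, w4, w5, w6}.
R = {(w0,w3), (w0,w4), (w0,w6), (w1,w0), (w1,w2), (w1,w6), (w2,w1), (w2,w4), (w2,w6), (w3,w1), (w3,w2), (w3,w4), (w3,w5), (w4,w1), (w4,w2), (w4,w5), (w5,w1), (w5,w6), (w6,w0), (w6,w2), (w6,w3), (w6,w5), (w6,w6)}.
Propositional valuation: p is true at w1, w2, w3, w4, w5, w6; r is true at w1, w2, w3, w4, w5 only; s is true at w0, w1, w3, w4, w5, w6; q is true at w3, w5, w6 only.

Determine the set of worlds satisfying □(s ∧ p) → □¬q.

w1, w3, w4, w6

Let φ = □(s ∧ p) → □¬q. Evaluate φ at each world:
  w0 (successors {w3, w4, w6}): φ is false.
  w1 (successors {w0, w2, w6}): φ is true.
  w2 (successors {w1, w4, w6}): φ is false.
  w3 (successors {w1, w2, w4, w5}): φ is true.
  w4 (successors {w1, w2, w5}): φ is true.
  w5 (successors {w1, w6}): φ is false.
  w6 (successors {w0, w2, w3, w5, w6}): φ is true.
For instance, at w1:
  At w1: □(s ∧ p) is false, □¬q is false, so □(s ∧ p) → □¬q is true.
    At w1: □(s ∧ p) requires s ∧ p at every successor {w0, w2, w6}.
      s ∧ p fails at w0, so □(s ∧ p) is false at w1.
    At w1: □¬q requires ¬q at every successor {w0, w2, w6}.
      ¬q fails at w6, so □¬q is false at w1.
Satisfying worlds: {w1, w3, w4, w6}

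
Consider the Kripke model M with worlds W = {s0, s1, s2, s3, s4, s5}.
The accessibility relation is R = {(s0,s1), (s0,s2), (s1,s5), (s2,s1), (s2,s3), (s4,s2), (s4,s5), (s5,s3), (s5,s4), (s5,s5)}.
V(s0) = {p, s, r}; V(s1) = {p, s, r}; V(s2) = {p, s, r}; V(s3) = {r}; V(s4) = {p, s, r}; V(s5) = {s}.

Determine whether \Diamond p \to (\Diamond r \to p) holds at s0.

Yes

At s0: \Diamond p is true, \Diamond r \to p is true, so \Diamond p \to (\Diamond r \to p) is true.
  At s0: \Diamond p requires p at some successor in {s1, s2}.
    p holds at s1, so \Diamond p is true at s0.
  At s0: \Diamond r is true, p is true, so \Diamond r \to p is true.
    At s0: \Diamond r requires r at some successor in {s1, s2}.
      r holds at s1, so \Diamond r is true at s0.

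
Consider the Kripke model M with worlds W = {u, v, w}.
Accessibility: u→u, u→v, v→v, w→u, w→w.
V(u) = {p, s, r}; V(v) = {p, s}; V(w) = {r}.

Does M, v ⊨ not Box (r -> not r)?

No

At v: Box (r -> not r) is true, so not Box (r -> not r) is false.
  At v: Box (r -> not r) requires r -> not r at every successor {v}.
    At v: r -> not r is true.
  So Box (r -> not r) is true at v.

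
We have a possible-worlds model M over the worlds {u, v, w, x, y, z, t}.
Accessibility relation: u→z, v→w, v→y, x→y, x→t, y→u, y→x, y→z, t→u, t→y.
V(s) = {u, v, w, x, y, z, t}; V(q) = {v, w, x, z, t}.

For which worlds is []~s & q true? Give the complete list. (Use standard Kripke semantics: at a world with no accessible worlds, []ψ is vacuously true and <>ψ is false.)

Let φ = []~s & q. Evaluate φ at each world:
  u (successors {z}): φ is false.
  v (successors {w, y}): φ is false.
  w (successors ∅): φ is true.
  x (successors {y, t}): φ is false.
  y (successors {u, x, z}): φ is false.
  z (successors ∅): φ is true.
  t (successors {u, y}): φ is false.
For instance, at t:
  At t: []~s is false, q is true, so []~s & q is false.
    At t: []~s requires ~s at every successor {u, y}.
      ~s fails at u, so []~s is false at t.
Satisfying worlds: {w, z}

w, z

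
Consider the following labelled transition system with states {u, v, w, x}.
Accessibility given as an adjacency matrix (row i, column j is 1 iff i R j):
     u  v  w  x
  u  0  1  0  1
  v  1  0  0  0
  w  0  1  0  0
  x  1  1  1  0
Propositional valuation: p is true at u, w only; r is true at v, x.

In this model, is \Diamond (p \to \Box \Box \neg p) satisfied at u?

Recall that \Box ψ holds at a world iff ψ holds at every accessible world, and \Diamond ψ holds iff ψ holds at some accessible world.
At u: \Diamond (p \to \Box \Box \neg p) requires p \to \Box \Box \neg p at some successor in {v, x}.
  p \to \Box \Box \neg p holds at v, so \Diamond (p \to \Box \Box \neg p) is true at u.
    At v: p is false, \Box \Box \neg p is true, so p \to \Box \Box \neg p is true.
      At v: \Box \Box \neg p requires \Box \neg p at every successor {u}.
        At u: \Box \neg p is true.
      So \Box \Box \neg p is true at v.

Yes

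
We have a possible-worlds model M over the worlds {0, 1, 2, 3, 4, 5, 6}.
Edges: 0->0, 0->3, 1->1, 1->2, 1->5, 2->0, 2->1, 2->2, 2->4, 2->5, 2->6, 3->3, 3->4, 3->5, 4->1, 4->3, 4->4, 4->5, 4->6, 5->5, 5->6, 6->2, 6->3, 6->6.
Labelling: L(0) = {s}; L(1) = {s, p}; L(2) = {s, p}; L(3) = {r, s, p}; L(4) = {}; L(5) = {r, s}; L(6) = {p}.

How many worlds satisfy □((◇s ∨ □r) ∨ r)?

7

Let φ = □((◇s ∨ □r) ∨ r). Evaluate φ at each world:
  0 (successors {0, 3}): φ is true.
  1 (successors {1, 2, 5}): φ is true.
  2 (successors {0, 1, 2, 4, 5, 6}): φ is true.
  3 (successors {3, 4, 5}): φ is true.
  4 (successors {1, 3, 4, 5, 6}): φ is true.
  5 (successors {5, 6}): φ is true.
  6 (successors {2, 3, 6}): φ is true.
For instance, at 0:
  At 0: □((◇s ∨ □r) ∨ r) requires (◇s ∨ □r) ∨ r at every successor {0, 3}.
      At 0: ◇s ∨ □r is true, r is false, so (◇s ∨ □r) ∨ r is true.
      At 3: ◇s ∨ □r is true, r is true, so (◇s ∨ □r) ∨ r is true.
  So □((◇s ∨ □r) ∨ r) is true at 0.
Satisfying worlds: {0, 1, 2, 3, 4, 5, 6}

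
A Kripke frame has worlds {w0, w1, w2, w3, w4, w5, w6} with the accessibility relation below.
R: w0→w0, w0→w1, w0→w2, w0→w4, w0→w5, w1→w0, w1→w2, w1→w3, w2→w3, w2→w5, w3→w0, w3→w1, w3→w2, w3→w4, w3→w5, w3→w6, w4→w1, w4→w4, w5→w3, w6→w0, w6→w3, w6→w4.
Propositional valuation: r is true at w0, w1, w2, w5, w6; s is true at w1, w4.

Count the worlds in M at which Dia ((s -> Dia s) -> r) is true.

Recall that Dia ψ holds at a world iff ψ holds at some accessible world.
Let φ = Dia ((s -> Dia s) -> r). Evaluate φ at each world:
  w0 (successors {w0, w1, w2, w4, w5}): φ is true.
  w1 (successors {w0, w2, w3}): φ is true.
  w2 (successors {w3, w5}): φ is true.
  w3 (successors {w0, w1, w2, w4, w5, w6}): φ is true.
  w4 (successors {w1, w4}): φ is true.
  w5 (successors {w3}): φ is false.
  w6 (successors {w0, w3, w4}): φ is true.
For instance, at w5:
  At w5: Dia ((s -> Dia s) -> r) requires (s -> Dia s) -> r at some successor in {w3}.
    At w3: (s -> Dia s) -> r is false.
  So Dia ((s -> Dia s) -> r) is false at w5.
Satisfying worlds: {w0, w1, w2, w3, w4, w6}

6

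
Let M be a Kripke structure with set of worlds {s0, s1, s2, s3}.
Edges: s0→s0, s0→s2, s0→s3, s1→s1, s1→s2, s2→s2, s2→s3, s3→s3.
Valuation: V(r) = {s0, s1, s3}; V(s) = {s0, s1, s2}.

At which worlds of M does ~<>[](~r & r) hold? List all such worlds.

s0, s1, s2, s3

Recall that []ψ holds at a world iff ψ holds at every accessible world, and <>ψ holds iff ψ holds at some accessible world.
Let φ = ~<>[](~r & r). Evaluate φ at each world:
  s0 (successors {s0, s2, s3}): φ is true.
  s1 (successors {s1, s2}): φ is true.
  s2 (successors {s2, s3}): φ is true.
  s3 (successors {s3}): φ is true.
For instance, at s0:
  At s0: <>[](~r & r) is false, so ~<>[](~r & r) is true.
    At s0: <>[](~r & r) requires [](~r & r) at some successor in {s0, s2, s3}.
      At s0: [](~r & r) is false.
      At s2: [](~r & r) is false.
      At s3: [](~r & r) is false.
    So <>[](~r & r) is false at s0.
Satisfying worlds: {s0, s1, s2, s3}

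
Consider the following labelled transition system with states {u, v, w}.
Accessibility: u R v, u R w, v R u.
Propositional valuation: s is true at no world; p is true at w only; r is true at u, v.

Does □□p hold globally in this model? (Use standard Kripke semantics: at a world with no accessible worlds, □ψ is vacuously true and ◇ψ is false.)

No

Recall that □ψ holds at a world iff ψ holds at every accessible world, and ◇ψ holds iff ψ holds at some accessible world.
Let φ = □□p. Evaluate φ at each world:
  u (successors {v, w}): φ is false.
  v (successors {u}): φ is false.
  w (successors ∅): φ is true.
Detail at u (counterexample):
  At u: □□p requires □p at every successor {v, w}.
    □p fails at v, so □□p is false at u.
      At v: □p requires p at every successor {u}.
        p fails at u, so □p is false at v.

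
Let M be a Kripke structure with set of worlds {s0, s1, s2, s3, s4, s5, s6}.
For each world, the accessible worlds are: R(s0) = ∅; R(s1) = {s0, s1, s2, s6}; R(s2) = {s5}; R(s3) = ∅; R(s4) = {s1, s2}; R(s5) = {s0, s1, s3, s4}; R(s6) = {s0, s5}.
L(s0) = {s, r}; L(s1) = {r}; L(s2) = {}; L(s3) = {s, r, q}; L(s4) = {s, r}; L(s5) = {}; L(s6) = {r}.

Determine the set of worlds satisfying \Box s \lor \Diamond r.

s0, s1, s3, s4, s5, s6

Let φ = \Box s \lor \Diamond r. Evaluate φ at each world:
  s0 (successors ∅): φ is true.
  s1 (successors {s0, s1, s2, s6}): φ is true.
  s2 (successors {s5}): φ is false.
  s3 (successors ∅): φ is true.
  s4 (successors {s1, s2}): φ is true.
  s5 (successors {s0, s1, s3, s4}): φ is true.
  s6 (successors {s0, s5}): φ is true.
For instance, at s5:
  At s5: \Box s is false, \Diamond r is true, so \Box s \lor \Diamond r is true.
    At s5: \Box s requires s at every successor {s0, s1, s3, s4}.
      s fails at s1, so \Box s is false at s5.
    At s5: \Diamond r requires r at some successor in {s0, s1, s3, s4}.
      r holds at s0, so \Diamond r is true at s5.
Satisfying worlds: {s0, s1, s3, s4, s5, s6}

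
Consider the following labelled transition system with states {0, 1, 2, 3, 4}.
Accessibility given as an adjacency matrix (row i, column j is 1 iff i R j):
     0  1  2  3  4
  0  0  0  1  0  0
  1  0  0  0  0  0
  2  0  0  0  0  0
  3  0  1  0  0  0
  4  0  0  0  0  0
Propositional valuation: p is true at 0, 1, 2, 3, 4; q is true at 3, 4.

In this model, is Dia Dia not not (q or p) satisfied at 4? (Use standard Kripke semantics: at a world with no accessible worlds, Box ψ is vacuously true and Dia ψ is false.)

At 4: no accessible worlds, so Dia Dia not not (q or p) is false.

No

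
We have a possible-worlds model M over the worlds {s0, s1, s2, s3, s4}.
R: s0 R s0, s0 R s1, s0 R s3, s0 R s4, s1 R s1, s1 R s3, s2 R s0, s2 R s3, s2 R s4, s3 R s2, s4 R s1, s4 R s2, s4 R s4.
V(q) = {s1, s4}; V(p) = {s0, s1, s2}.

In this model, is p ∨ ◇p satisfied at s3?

Yes

At s3: p is false, ◇p is true, so p ∨ ◇p is true.
  At s3: ◇p requires p at some successor in {s2}.
    p holds at s2, so ◇p is true at s3.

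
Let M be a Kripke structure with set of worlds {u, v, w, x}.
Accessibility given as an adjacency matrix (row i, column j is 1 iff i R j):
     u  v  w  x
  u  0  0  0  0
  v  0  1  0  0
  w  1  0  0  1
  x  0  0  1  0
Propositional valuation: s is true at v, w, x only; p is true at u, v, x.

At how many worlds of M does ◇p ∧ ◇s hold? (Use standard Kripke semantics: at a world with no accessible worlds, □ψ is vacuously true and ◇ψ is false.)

2

Let φ = ◇p ∧ ◇s. Evaluate φ at each world:
  u (successors ∅): φ is false.
  v (successors {v}): φ is true.
  w (successors {u, x}): φ is true.
  x (successors {w}): φ is false.
For instance, at w:
  At w: ◇p is true, ◇s is true, so ◇p ∧ ◇s is true.
    At w: ◇p requires p at some successor in {u, x}.
      p holds at u, so ◇p is true at w.
    At w: ◇s requires s at some successor in {u, x}.
      s holds at x, so ◇s is true at w.
Satisfying worlds: {v, w}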